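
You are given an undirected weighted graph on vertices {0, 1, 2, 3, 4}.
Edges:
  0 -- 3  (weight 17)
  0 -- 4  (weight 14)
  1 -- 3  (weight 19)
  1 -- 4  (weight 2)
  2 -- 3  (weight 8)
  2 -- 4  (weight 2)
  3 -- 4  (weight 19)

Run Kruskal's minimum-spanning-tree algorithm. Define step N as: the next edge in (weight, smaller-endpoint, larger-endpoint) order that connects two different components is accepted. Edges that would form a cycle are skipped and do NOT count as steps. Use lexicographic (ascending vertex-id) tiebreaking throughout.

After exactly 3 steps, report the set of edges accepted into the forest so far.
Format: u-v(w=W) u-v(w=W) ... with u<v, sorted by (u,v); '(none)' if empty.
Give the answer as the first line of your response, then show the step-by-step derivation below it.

1-4(w=2) 2-3(w=8) 2-4(w=2)

step 1: add edge 1-4 (w=2); MST = {1-4(w=2)}
step 2: add edge 2-4 (w=2); MST = {1-4(w=2) 2-4(w=2)}
step 3: add edge 2-3 (w=8); MST = {1-4(w=2) 2-3(w=8) 2-4(w=2)}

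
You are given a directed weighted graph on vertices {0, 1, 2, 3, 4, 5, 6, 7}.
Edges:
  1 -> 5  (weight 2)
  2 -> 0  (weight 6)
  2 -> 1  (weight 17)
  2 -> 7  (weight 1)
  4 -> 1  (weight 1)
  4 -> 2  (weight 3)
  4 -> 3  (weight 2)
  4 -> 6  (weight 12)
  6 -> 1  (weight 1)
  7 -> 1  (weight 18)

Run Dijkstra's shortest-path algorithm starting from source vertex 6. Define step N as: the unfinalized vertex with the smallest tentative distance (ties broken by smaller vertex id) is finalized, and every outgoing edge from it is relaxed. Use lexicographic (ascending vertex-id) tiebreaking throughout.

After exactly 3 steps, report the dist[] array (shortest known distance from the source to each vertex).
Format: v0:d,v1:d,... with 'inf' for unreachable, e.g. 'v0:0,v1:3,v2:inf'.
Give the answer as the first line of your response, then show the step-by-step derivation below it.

v0:inf,v1:1,v2:inf,v3:inf,v4:inf,v5:3,v6:0,v7:inf

step 1: dist = v0:inf,v1:1,v2:inf,v3:inf,v4:inf,v5:inf,v6:0,v7:inf
step 2: dist = v0:inf,v1:1,v2:inf,v3:inf,v4:inf,v5:3,v6:0,v7:inf
step 3: dist = v0:inf,v1:1,v2:inf,v3:inf,v4:inf,v5:3,v6:0,v7:inf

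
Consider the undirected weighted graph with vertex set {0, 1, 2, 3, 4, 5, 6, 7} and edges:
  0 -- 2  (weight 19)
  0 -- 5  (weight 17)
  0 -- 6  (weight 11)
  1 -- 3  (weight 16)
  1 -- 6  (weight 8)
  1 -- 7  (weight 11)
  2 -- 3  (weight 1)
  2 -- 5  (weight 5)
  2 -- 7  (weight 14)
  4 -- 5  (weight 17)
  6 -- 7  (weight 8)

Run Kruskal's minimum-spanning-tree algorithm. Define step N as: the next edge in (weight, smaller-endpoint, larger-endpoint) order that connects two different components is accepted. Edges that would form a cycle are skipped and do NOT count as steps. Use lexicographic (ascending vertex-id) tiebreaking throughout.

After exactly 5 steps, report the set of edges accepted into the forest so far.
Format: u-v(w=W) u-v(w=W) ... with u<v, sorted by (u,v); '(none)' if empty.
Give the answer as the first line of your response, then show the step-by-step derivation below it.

0-6(w=11) 1-6(w=8) 2-3(w=1) 2-5(w=5) 6-7(w=8)

step 1: add edge 2-3 (w=1); MST = {2-3(w=1)}
step 2: add edge 2-5 (w=5); MST = {2-3(w=1) 2-5(w=5)}
step 3: add edge 1-6 (w=8); MST = {1-6(w=8) 2-3(w=1) 2-5(w=5)}
step 4: add edge 6-7 (w=8); MST = {1-6(w=8) 2-3(w=1) 2-5(w=5) 6-7(w=8)}
step 5: add edge 0-6 (w=11); MST = {0-6(w=11) 1-6(w=8) 2-3(w=1) 2-5(w=5) 6-7(w=8)}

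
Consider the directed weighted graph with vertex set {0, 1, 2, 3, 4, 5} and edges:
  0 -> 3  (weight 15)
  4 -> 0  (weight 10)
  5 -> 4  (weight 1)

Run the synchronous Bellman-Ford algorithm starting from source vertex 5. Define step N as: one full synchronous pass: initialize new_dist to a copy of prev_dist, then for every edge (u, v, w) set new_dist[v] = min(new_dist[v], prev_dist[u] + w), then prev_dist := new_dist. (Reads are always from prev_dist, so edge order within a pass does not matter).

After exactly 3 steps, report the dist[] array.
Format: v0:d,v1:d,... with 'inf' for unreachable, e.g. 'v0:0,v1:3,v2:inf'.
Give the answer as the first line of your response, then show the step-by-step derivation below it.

v0:11,v1:inf,v2:inf,v3:26,v4:1,v5:0

step 1: dist = v0:inf,v1:inf,v2:inf,v3:inf,v4:1,v5:0
step 2: dist = v0:11,v1:inf,v2:inf,v3:inf,v4:1,v5:0
step 3: dist = v0:11,v1:inf,v2:inf,v3:26,v4:1,v5:0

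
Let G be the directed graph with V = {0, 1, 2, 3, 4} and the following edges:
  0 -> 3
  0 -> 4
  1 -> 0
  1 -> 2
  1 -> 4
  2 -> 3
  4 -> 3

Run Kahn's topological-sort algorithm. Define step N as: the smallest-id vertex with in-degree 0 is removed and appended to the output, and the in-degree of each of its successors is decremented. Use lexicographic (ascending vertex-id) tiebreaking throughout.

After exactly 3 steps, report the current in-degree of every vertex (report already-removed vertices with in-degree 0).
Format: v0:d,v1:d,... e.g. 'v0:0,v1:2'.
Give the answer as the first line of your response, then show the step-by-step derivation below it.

v0:0,v1:0,v2:0,v3:1,v4:0

step 1: output 1; order=[1]; indeg=(0,0,0,3,1)
step 2: output 0; order=[1,0]; indeg=(0,0,0,2,0)
step 3: output 2; order=[1,0,2]; indeg=(0,0,0,1,0)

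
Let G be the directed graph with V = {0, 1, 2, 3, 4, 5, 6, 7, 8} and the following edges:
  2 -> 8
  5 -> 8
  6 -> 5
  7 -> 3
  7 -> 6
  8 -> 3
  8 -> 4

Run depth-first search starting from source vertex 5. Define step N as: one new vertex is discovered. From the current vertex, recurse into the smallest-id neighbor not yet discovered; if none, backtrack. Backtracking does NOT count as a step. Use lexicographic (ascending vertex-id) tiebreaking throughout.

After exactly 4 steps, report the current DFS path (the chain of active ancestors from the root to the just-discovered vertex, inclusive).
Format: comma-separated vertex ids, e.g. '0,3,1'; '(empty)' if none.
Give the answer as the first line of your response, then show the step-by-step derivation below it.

5,8,4

step 1: discover 5; path=5; order=5
step 2: discover 8; path=5>8; order=5,8
step 3: discover 3; path=5>8>3; order=5,8,3
step 4: discover 4; path=5>8>4; order=5,8,3,4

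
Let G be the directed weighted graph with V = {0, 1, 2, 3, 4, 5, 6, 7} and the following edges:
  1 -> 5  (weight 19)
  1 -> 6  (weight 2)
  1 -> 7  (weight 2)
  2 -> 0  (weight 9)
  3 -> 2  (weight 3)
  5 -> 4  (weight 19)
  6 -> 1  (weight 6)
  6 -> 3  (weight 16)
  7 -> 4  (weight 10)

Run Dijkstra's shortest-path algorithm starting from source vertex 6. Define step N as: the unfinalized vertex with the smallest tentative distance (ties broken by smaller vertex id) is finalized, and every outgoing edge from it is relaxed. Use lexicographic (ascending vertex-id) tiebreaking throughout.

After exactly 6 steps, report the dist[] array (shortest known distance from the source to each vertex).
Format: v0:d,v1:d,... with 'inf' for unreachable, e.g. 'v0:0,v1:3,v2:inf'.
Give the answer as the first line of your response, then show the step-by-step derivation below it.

v0:28,v1:6,v2:19,v3:16,v4:18,v5:25,v6:0,v7:8

step 1: dist = v0:inf,v1:6,v2:inf,v3:16,v4:inf,v5:inf,v6:0,v7:inf
step 2: dist = v0:inf,v1:6,v2:inf,v3:16,v4:inf,v5:25,v6:0,v7:8
step 3: dist = v0:inf,v1:6,v2:inf,v3:16,v4:18,v5:25,v6:0,v7:8
step 4: dist = v0:inf,v1:6,v2:19,v3:16,v4:18,v5:25,v6:0,v7:8
step 5: dist = v0:inf,v1:6,v2:19,v3:16,v4:18,v5:25,v6:0,v7:8
step 6: dist = v0:28,v1:6,v2:19,v3:16,v4:18,v5:25,v6:0,v7:8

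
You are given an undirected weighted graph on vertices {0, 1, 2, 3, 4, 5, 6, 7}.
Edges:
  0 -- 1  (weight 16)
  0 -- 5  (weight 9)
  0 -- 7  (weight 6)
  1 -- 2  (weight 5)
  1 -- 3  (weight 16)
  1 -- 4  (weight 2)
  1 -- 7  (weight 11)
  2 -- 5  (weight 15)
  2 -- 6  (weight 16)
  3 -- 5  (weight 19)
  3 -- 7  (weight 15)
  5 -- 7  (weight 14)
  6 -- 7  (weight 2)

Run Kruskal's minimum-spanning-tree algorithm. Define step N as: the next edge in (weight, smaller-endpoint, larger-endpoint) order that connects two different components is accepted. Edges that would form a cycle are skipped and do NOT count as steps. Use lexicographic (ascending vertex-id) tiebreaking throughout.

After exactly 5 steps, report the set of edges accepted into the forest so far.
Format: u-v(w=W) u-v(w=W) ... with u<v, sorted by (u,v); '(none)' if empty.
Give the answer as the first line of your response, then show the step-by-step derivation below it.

0-5(w=9) 0-7(w=6) 1-2(w=5) 1-4(w=2) 6-7(w=2)

step 1: add edge 1-4 (w=2); MST = {1-4(w=2)}
step 2: add edge 6-7 (w=2); MST = {1-4(w=2) 6-7(w=2)}
step 3: add edge 1-2 (w=5); MST = {1-2(w=5) 1-4(w=2) 6-7(w=2)}
step 4: add edge 0-7 (w=6); MST = {0-7(w=6) 1-2(w=5) 1-4(w=2) 6-7(w=2)}
step 5: add edge 0-5 (w=9); MST = {0-5(w=9) 0-7(w=6) 1-2(w=5) 1-4(w=2) 6-7(w=2)}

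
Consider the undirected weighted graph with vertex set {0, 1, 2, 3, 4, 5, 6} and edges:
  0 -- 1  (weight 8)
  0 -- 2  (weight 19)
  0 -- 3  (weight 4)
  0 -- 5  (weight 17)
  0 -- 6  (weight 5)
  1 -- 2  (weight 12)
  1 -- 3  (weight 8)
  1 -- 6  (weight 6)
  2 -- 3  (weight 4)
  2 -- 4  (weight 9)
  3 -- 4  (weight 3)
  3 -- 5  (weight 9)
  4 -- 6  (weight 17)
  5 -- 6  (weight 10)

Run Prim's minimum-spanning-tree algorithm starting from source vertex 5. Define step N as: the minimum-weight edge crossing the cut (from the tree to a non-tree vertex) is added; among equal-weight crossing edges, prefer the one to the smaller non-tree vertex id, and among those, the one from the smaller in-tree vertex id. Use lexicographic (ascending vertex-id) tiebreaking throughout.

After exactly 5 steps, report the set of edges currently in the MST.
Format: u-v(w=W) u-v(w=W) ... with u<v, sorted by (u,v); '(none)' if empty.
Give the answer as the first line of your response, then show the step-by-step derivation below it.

0-3(w=4) 0-6(w=5) 2-3(w=4) 3-4(w=3) 3-5(w=9)

step 1: add edge 3-5 (w=9); MST = {3-5(w=9)}
step 2: add edge 3-4 (w=3); MST = {3-4(w=3) 3-5(w=9)}
step 3: add edge 0-3 (w=4); MST = {0-3(w=4) 3-4(w=3) 3-5(w=9)}
step 4: add edge 2-3 (w=4); MST = {0-3(w=4) 2-3(w=4) 3-4(w=3) 3-5(w=9)}
step 5: add edge 0-6 (w=5); MST = {0-3(w=4) 0-6(w=5) 2-3(w=4) 3-4(w=3) 3-5(w=9)}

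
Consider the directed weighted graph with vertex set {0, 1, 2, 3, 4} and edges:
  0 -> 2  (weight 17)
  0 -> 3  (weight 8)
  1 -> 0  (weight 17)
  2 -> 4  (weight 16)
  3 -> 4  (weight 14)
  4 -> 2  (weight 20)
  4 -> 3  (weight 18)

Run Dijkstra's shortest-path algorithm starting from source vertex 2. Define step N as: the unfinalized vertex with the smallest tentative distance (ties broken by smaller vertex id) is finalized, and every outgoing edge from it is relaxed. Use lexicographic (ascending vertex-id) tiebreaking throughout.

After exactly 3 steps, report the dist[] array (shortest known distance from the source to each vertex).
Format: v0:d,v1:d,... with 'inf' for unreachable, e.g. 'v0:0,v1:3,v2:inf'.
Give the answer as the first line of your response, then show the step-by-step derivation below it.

v0:inf,v1:inf,v2:0,v3:34,v4:16

step 1: dist = v0:inf,v1:inf,v2:0,v3:inf,v4:16
step 2: dist = v0:inf,v1:inf,v2:0,v3:34,v4:16
step 3: dist = v0:inf,v1:inf,v2:0,v3:34,v4:16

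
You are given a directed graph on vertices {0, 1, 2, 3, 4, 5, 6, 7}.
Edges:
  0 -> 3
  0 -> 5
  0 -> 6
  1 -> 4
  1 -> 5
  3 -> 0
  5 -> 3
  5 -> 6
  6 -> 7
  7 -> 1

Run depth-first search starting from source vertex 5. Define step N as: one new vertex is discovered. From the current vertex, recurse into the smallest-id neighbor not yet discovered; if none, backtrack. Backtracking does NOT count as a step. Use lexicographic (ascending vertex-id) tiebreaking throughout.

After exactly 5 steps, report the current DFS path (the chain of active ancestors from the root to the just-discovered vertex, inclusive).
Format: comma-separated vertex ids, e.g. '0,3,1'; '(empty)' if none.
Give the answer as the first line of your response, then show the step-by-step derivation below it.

5,3,0,6,7

step 1: discover 5; path=5; order=5
step 2: discover 3; path=5>3; order=5,3
step 3: discover 0; path=5>3>0; order=5,3,0
step 4: discover 6; path=5>3>0>6; order=5,3,0,6
step 5: discover 7; path=5>3>0>6>7; order=5,3,0,6,7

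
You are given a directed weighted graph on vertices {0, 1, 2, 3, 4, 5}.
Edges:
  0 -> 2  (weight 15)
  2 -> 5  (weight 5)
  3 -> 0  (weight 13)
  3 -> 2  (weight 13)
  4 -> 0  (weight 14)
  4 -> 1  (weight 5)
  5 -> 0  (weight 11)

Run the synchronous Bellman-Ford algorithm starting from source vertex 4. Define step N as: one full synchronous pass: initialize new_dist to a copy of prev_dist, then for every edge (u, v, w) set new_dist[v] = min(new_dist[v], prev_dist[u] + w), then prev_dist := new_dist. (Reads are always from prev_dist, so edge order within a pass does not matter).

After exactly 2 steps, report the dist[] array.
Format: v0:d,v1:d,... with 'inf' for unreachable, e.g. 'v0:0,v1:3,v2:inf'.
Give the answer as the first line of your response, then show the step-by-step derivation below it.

v0:14,v1:5,v2:29,v3:inf,v4:0,v5:inf

step 1: dist = v0:14,v1:5,v2:inf,v3:inf,v4:0,v5:inf
step 2: dist = v0:14,v1:5,v2:29,v3:inf,v4:0,v5:inf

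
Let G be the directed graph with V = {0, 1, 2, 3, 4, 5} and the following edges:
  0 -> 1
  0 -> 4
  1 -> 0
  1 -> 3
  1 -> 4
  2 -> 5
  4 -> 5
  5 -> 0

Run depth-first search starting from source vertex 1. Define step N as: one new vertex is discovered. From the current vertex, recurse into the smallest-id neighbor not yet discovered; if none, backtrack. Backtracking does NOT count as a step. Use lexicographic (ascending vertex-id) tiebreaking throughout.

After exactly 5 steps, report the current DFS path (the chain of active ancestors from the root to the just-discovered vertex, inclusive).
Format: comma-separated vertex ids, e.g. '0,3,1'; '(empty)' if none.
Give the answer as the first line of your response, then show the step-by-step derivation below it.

1,3

step 1: discover 1; path=1; order=1
step 2: discover 0; path=1>0; order=1,0
step 3: discover 4; path=1>0>4; order=1,0,4
step 4: discover 5; path=1>0>4>5; order=1,0,4,5
step 5: discover 3; path=1>3; order=1,0,4,5,3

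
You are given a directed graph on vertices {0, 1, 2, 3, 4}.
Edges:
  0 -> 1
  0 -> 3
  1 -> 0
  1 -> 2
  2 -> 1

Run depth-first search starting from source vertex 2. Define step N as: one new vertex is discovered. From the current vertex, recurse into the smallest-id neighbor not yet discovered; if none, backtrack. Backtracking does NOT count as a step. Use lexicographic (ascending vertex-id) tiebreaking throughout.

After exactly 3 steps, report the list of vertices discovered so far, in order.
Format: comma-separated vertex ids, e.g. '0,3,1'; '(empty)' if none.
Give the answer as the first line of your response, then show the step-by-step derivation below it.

2,1,0

step 1: discover 2; path=2; order=2
step 2: discover 1; path=2>1; order=2,1
step 3: discover 0; path=2>1>0; order=2,1,0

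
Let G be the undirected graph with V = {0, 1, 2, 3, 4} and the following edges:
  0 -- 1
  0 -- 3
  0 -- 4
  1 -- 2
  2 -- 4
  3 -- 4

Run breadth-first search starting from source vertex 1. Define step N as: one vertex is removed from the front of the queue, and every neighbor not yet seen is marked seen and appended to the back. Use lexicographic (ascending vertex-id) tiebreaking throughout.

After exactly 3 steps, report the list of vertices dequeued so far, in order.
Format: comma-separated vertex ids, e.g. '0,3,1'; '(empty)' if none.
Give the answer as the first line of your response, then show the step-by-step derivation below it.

1,0,2

step 1: dequeue 1; queue=[0,2]; order=1
step 2: dequeue 0; queue=[2,3,4]; order=1,0
step 3: dequeue 2; queue=[3,4]; order=1,0,2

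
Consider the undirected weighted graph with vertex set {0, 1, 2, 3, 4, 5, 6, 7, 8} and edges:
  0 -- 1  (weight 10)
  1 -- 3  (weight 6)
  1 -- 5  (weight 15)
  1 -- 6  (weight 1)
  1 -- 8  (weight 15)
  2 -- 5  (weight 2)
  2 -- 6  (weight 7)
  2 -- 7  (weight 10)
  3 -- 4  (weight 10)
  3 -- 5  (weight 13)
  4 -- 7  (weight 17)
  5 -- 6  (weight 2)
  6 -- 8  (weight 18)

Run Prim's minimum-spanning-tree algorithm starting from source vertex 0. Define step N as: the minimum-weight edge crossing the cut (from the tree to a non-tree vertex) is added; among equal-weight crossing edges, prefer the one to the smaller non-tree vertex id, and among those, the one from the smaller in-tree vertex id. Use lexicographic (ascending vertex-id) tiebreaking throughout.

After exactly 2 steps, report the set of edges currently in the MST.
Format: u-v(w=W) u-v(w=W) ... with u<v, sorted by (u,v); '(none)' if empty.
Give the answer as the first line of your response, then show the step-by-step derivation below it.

0-1(w=10) 1-6(w=1)

step 1: add edge 0-1 (w=10); MST = {0-1(w=10)}
step 2: add edge 1-6 (w=1); MST = {0-1(w=10) 1-6(w=1)}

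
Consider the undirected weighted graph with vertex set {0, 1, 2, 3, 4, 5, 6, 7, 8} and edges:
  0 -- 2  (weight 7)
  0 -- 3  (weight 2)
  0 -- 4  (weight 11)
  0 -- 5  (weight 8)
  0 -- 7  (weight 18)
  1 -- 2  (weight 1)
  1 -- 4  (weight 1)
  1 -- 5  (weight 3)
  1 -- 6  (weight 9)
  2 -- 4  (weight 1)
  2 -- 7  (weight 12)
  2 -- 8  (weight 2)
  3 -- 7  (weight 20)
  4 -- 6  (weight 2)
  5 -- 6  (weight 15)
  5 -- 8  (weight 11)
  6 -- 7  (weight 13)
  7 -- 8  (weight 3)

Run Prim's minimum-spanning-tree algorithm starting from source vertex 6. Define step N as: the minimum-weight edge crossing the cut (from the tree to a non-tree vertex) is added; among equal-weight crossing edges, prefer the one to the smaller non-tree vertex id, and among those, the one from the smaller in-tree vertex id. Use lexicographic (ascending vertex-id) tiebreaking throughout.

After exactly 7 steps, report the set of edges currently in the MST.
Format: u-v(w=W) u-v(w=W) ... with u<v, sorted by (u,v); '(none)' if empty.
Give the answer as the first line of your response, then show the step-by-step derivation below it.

0-2(w=7) 1-2(w=1) 1-4(w=1) 1-5(w=3) 2-8(w=2) 4-6(w=2) 7-8(w=3)

step 1: add edge 4-6 (w=2); MST = {4-6(w=2)}
step 2: add edge 1-4 (w=1); MST = {1-4(w=1) 4-6(w=2)}
step 3: add edge 1-2 (w=1); MST = {1-2(w=1) 1-4(w=1) 4-6(w=2)}
step 4: add edge 2-8 (w=2); MST = {1-2(w=1) 1-4(w=1) 2-8(w=2) 4-6(w=2)}
step 5: add edge 1-5 (w=3); MST = {1-2(w=1) 1-4(w=1) 1-5(w=3) 2-8(w=2) 4-6(w=2)}
step 6: add edge 7-8 (w=3); MST = {1-2(w=1) 1-4(w=1) 1-5(w=3) 2-8(w=2) 4-6(w=2) 7-8(w=3)}
step 7: add edge 0-2 (w=7); MST = {0-2(w=7) 1-2(w=1) 1-4(w=1) 1-5(w=3) 2-8(w=2) 4-6(w=2) 7-8(w=3)}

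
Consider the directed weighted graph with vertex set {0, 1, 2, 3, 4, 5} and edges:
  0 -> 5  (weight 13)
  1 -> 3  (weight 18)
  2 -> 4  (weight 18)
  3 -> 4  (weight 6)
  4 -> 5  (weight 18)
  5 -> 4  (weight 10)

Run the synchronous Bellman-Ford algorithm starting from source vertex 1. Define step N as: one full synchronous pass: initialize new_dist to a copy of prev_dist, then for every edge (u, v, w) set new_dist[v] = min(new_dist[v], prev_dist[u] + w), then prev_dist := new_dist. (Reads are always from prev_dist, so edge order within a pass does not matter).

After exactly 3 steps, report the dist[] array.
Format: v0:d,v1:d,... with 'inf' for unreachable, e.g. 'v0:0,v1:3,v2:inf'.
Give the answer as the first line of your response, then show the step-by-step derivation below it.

v0:inf,v1:0,v2:inf,v3:18,v4:24,v5:42

step 1: dist = v0:inf,v1:0,v2:inf,v3:18,v4:inf,v5:inf
step 2: dist = v0:inf,v1:0,v2:inf,v3:18,v4:24,v5:inf
step 3: dist = v0:inf,v1:0,v2:inf,v3:18,v4:24,v5:42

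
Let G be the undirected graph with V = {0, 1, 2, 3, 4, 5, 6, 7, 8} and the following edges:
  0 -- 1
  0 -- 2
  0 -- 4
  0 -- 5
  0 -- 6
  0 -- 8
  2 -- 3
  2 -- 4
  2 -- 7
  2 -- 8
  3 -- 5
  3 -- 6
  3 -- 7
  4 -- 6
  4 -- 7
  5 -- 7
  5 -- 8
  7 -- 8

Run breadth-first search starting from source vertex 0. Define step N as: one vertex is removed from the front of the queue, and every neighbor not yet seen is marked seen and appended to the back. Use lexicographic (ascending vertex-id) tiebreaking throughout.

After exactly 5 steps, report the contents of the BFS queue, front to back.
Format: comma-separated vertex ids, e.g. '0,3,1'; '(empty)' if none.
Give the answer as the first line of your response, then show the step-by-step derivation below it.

6,8,3,7

step 1: dequeue 0; queue=[1,2,4,5,6,8]; order=0
step 2: dequeue 1; queue=[2,4,5,6,8]; order=0,1
step 3: dequeue 2; queue=[4,5,6,8,3,7]; order=0,1,2
step 4: dequeue 4; queue=[5,6,8,3,7]; order=0,1,2,4
step 5: dequeue 5; queue=[6,8,3,7]; order=0,1,2,4,5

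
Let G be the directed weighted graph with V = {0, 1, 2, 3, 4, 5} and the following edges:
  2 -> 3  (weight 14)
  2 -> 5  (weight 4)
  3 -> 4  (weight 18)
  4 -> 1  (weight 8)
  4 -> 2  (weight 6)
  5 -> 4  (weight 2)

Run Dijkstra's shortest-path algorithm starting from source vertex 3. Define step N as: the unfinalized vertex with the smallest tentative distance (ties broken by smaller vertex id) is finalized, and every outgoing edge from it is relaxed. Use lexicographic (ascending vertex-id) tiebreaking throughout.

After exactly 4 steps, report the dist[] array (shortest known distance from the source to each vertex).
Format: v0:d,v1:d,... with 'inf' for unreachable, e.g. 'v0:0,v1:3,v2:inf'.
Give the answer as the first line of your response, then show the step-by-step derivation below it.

v0:inf,v1:26,v2:24,v3:0,v4:18,v5:28

step 1: dist = v0:inf,v1:inf,v2:inf,v3:0,v4:18,v5:inf
step 2: dist = v0:inf,v1:26,v2:24,v3:0,v4:18,v5:inf
step 3: dist = v0:inf,v1:26,v2:24,v3:0,v4:18,v5:28
step 4: dist = v0:inf,v1:26,v2:24,v3:0,v4:18,v5:28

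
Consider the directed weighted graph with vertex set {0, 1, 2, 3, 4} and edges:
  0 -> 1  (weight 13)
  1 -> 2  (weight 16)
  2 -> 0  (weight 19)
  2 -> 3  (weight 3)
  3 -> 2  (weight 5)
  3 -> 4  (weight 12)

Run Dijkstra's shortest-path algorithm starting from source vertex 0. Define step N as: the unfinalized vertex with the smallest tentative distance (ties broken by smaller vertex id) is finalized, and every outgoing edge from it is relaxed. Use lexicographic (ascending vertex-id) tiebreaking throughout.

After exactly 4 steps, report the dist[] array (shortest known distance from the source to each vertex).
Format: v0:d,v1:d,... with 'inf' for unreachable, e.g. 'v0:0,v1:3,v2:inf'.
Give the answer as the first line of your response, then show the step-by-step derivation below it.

v0:0,v1:13,v2:29,v3:32,v4:44

step 1: dist = v0:0,v1:13,v2:inf,v3:inf,v4:inf
step 2: dist = v0:0,v1:13,v2:29,v3:inf,v4:inf
step 3: dist = v0:0,v1:13,v2:29,v3:32,v4:inf
step 4: dist = v0:0,v1:13,v2:29,v3:32,v4:44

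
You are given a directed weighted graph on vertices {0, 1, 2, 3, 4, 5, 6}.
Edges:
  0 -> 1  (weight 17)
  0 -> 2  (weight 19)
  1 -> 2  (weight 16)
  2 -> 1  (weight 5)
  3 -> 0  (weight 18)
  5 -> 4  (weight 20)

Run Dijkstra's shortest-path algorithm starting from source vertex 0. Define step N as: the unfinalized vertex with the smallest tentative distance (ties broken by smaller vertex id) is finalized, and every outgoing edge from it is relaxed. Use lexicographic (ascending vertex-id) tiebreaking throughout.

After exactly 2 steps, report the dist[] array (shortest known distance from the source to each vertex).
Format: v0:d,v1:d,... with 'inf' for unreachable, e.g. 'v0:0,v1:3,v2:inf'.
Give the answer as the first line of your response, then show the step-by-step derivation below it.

v0:0,v1:17,v2:19,v3:inf,v4:inf,v5:inf,v6:inf

step 1: dist = v0:0,v1:17,v2:19,v3:inf,v4:inf,v5:inf,v6:inf
step 2: dist = v0:0,v1:17,v2:19,v3:inf,v4:inf,v5:inf,v6:inf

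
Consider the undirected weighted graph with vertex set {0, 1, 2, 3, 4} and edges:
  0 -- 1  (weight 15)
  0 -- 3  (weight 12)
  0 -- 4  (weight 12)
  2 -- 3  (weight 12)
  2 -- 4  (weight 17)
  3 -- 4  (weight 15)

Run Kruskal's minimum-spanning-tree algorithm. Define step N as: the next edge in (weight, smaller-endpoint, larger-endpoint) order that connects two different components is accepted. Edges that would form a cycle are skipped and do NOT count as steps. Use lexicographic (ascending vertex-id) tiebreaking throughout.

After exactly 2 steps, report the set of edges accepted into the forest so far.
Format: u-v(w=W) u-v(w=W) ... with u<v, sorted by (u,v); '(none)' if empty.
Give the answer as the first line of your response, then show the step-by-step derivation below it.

0-3(w=12) 0-4(w=12)

step 1: add edge 0-3 (w=12); MST = {0-3(w=12)}
step 2: add edge 0-4 (w=12); MST = {0-3(w=12) 0-4(w=12)}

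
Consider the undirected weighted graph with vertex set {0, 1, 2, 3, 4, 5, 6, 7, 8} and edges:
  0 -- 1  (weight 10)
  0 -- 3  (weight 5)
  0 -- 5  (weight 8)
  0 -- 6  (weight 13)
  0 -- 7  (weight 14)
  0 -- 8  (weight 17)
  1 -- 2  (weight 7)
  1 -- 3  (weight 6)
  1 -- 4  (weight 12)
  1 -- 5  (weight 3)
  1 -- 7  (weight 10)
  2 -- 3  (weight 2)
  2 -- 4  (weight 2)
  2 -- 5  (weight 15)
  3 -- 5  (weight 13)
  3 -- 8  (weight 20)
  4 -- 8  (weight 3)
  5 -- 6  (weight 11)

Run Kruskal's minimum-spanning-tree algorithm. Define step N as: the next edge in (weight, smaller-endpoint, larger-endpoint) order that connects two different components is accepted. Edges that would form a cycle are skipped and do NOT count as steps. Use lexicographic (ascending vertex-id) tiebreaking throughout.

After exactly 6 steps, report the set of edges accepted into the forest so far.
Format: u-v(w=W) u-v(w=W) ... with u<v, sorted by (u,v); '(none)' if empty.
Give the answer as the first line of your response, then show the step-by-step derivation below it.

0-3(w=5) 1-3(w=6) 1-5(w=3) 2-3(w=2) 2-4(w=2) 4-8(w=3)

step 1: add edge 2-3 (w=2); MST = {2-3(w=2)}
step 2: add edge 2-4 (w=2); MST = {2-3(w=2) 2-4(w=2)}
step 3: add edge 1-5 (w=3); MST = {1-5(w=3) 2-3(w=2) 2-4(w=2)}
step 4: add edge 4-8 (w=3); MST = {1-5(w=3) 2-3(w=2) 2-4(w=2) 4-8(w=3)}
step 5: add edge 0-3 (w=5); MST = {0-3(w=5) 1-5(w=3) 2-3(w=2) 2-4(w=2) 4-8(w=3)}
step 6: add edge 1-3 (w=6); MST = {0-3(w=5) 1-3(w=6) 1-5(w=3) 2-3(w=2) 2-4(w=2) 4-8(w=3)}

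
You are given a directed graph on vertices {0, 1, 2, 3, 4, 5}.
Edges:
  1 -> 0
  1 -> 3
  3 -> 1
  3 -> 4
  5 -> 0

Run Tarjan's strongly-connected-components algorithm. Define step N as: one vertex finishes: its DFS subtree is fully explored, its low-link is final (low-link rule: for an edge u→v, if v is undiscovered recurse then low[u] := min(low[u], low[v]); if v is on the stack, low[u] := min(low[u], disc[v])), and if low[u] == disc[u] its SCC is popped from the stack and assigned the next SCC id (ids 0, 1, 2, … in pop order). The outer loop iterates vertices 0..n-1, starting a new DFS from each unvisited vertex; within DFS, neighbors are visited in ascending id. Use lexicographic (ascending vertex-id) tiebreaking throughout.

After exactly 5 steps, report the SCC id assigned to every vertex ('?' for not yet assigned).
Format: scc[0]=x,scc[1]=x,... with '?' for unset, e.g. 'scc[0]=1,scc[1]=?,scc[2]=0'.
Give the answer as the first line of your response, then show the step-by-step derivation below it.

scc[0]=0,scc[1]=2,scc[2]=3,scc[3]=2,scc[4]=1,scc[5]=?

step 1: low=(low[0]=0,low[1]=?,low[2]=?,low[3]=?,low[4]=?,low[5]=?); scc=(scc[0]=0,scc[1]=?,scc[2]=?,scc[3]=?,scc[4]=?,scc[5]=?)
step 2: low=(low[0]=0,low[1]=1,low[2]=?,low[3]=1,low[4]=3,low[5]=?); scc=(scc[0]=0,scc[1]=?,scc[2]=?,scc[3]=?,scc[4]=1,scc[5]=?)
step 3: low=(low[0]=0,low[1]=1,low[2]=?,low[3]=1,low[4]=3,low[5]=?); scc=(scc[0]=0,scc[1]=?,scc[2]=?,scc[3]=?,scc[4]=1,scc[5]=?)
step 4: low=(low[0]=0,low[1]=1,low[2]=?,low[3]=1,low[4]=3,low[5]=?); scc=(scc[0]=0,scc[1]=2,scc[2]=?,scc[3]=2,scc[4]=1,scc[5]=?)
step 5: low=(low[0]=0,low[1]=1,low[2]=4,low[3]=1,low[4]=3,low[5]=?); scc=(scc[0]=0,scc[1]=2,scc[2]=3,scc[3]=2,scc[4]=1,scc[5]=?)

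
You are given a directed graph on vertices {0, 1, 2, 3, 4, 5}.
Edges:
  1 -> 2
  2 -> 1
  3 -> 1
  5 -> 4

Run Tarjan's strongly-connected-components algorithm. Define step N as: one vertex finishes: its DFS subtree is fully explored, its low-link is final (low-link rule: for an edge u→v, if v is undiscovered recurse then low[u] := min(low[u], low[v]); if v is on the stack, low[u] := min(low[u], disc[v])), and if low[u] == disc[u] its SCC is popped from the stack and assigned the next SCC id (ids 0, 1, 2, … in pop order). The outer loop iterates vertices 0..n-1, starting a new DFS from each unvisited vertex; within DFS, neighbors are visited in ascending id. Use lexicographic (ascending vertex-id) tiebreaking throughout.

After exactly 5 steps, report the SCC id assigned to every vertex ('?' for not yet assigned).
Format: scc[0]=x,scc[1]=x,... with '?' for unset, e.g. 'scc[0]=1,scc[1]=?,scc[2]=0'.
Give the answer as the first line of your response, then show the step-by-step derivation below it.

scc[0]=0,scc[1]=1,scc[2]=1,scc[3]=2,scc[4]=3,scc[5]=?

step 1: low=(low[0]=0,low[1]=?,low[2]=?,low[3]=?,low[4]=?,low[5]=?); scc=(scc[0]=0,scc[1]=?,scc[2]=?,scc[3]=?,scc[4]=?,scc[5]=?)
step 2: low=(low[0]=0,low[1]=1,low[2]=1,low[3]=?,low[4]=?,low[5]=?); scc=(scc[0]=0,scc[1]=?,scc[2]=?,scc[3]=?,scc[4]=?,scc[5]=?)
step 3: low=(low[0]=0,low[1]=1,low[2]=1,low[3]=?,low[4]=?,low[5]=?); scc=(scc[0]=0,scc[1]=1,scc[2]=1,scc[3]=?,scc[4]=?,scc[5]=?)
step 4: low=(low[0]=0,low[1]=1,low[2]=1,low[3]=3,low[4]=?,low[5]=?); scc=(scc[0]=0,scc[1]=1,scc[2]=1,scc[3]=2,scc[4]=?,scc[5]=?)
step 5: low=(low[0]=0,low[1]=1,low[2]=1,low[3]=3,low[4]=4,low[5]=?); scc=(scc[0]=0,scc[1]=1,scc[2]=1,scc[3]=2,scc[4]=3,scc[5]=?)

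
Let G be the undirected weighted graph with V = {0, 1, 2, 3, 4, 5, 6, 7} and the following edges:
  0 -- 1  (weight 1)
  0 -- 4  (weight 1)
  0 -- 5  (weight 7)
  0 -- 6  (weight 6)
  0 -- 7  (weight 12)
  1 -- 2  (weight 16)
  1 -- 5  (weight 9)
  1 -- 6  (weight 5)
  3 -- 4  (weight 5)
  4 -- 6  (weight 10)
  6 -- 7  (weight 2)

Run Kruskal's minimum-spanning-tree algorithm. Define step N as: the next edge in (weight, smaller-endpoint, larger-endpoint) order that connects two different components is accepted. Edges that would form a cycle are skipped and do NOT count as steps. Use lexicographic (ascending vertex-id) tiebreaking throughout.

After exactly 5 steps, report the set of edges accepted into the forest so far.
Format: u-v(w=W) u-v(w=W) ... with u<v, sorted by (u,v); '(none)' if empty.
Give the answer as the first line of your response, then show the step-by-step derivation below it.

0-1(w=1) 0-4(w=1) 1-6(w=5) 3-4(w=5) 6-7(w=2)

step 1: add edge 0-1 (w=1); MST = {0-1(w=1)}
step 2: add edge 0-4 (w=1); MST = {0-1(w=1) 0-4(w=1)}
step 3: add edge 6-7 (w=2); MST = {0-1(w=1) 0-4(w=1) 6-7(w=2)}
step 4: add edge 1-6 (w=5); MST = {0-1(w=1) 0-4(w=1) 1-6(w=5) 6-7(w=2)}
step 5: add edge 3-4 (w=5); MST = {0-1(w=1) 0-4(w=1) 1-6(w=5) 3-4(w=5) 6-7(w=2)}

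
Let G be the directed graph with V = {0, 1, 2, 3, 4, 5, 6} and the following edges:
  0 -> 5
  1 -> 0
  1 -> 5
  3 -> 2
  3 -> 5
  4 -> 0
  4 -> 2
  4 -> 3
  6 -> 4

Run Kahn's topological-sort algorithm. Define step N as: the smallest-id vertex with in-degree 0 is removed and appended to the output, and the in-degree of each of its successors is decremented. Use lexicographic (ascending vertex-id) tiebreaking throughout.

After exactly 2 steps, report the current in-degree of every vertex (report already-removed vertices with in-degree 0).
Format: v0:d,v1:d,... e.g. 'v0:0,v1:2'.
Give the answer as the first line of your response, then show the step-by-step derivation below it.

v0:1,v1:0,v2:2,v3:1,v4:0,v5:2,v6:0

step 1: output 1; order=[1]; indeg=(1,0,2,1,1,2,0)
step 2: output 6; order=[1,6]; indeg=(1,0,2,1,0,2,0)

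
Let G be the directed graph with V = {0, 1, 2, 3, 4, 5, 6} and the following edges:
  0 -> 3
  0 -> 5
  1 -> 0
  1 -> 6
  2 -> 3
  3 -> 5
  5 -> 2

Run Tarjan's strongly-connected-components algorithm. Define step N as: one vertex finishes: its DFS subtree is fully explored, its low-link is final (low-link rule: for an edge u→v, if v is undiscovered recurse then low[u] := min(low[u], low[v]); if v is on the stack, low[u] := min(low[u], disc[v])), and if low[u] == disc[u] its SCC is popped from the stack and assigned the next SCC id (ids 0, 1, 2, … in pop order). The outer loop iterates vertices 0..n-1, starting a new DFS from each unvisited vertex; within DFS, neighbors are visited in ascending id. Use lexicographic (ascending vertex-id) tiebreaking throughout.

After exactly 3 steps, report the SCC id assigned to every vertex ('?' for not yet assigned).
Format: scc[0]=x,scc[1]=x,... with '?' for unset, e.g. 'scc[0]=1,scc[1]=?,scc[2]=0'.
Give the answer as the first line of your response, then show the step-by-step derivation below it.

scc[0]=?,scc[1]=?,scc[2]=0,scc[3]=0,scc[4]=?,scc[5]=0,scc[6]=?

step 1: low=(low[0]=0,low[1]=?,low[2]=1,low[3]=1,low[4]=?,low[5]=2,low[6]=?); scc=(scc[0]=?,scc[1]=?,scc[2]=?,scc[3]=?,scc[4]=?,scc[5]=?,scc[6]=?)
step 2: low=(low[0]=0,low[1]=?,low[2]=1,low[3]=1,low[4]=?,low[5]=1,low[6]=?); scc=(scc[0]=?,scc[1]=?,scc[2]=?,scc[3]=?,scc[4]=?,scc[5]=?,scc[6]=?)
step 3: low=(low[0]=0,low[1]=?,low[2]=1,low[3]=1,low[4]=?,low[5]=1,low[6]=?); scc=(scc[0]=?,scc[1]=?,scc[2]=0,scc[3]=0,scc[4]=?,scc[5]=0,scc[6]=?)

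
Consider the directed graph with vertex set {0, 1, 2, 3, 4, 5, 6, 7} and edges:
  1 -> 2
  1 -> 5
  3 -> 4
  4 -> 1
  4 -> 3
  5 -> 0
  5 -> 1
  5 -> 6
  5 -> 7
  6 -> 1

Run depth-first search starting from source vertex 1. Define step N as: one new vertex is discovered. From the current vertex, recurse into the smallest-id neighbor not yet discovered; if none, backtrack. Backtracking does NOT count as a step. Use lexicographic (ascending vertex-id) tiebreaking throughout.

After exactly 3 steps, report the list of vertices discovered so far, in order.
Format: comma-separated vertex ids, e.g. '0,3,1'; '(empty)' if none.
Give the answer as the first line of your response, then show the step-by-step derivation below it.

1,2,5

step 1: discover 1; path=1; order=1
step 2: discover 2; path=1>2; order=1,2
step 3: discover 5; path=1>5; order=1,2,5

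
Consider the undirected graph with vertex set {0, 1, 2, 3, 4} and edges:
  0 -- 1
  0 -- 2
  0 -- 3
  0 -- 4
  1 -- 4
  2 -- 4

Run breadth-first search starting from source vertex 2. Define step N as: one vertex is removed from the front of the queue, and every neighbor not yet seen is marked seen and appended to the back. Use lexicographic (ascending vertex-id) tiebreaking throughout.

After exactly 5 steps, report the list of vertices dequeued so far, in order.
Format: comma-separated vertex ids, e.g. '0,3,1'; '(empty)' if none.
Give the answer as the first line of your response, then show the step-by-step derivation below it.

2,0,4,1,3

step 1: dequeue 2; queue=[0,4]; order=2
step 2: dequeue 0; queue=[4,1,3]; order=2,0
step 3: dequeue 4; queue=[1,3]; order=2,0,4
step 4: dequeue 1; queue=[3]; order=2,0,4,1
step 5: dequeue 3; queue=[(empty)]; order=2,0,4,1,3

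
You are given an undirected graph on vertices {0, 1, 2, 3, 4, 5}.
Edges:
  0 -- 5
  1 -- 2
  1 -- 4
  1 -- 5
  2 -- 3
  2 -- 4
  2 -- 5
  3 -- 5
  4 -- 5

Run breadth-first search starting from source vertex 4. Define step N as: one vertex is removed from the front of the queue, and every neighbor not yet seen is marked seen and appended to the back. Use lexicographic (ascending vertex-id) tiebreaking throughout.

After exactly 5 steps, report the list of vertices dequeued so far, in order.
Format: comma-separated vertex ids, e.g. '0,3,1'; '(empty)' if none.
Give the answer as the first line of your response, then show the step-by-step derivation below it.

4,1,2,5,3

step 1: dequeue 4; queue=[1,2,5]; order=4
step 2: dequeue 1; queue=[2,5]; order=4,1
step 3: dequeue 2; queue=[5,3]; order=4,1,2
step 4: dequeue 5; queue=[3,0]; order=4,1,2,5
step 5: dequeue 3; queue=[0]; order=4,1,2,5,3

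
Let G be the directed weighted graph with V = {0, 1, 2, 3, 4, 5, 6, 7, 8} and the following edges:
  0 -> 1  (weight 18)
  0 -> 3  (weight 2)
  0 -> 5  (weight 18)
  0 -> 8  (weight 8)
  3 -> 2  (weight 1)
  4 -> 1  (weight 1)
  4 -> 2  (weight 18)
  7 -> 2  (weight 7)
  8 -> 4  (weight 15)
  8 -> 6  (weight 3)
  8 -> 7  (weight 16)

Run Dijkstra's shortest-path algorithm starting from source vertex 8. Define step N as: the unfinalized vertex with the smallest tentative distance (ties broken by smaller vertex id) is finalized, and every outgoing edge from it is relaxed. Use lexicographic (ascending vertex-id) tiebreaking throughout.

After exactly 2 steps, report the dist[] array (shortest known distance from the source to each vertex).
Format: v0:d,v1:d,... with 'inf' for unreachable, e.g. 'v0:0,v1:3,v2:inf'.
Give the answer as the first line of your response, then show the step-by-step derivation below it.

v0:inf,v1:inf,v2:inf,v3:inf,v4:15,v5:inf,v6:3,v7:16,v8:0

step 1: dist = v0:inf,v1:inf,v2:inf,v3:inf,v4:15,v5:inf,v6:3,v7:16,v8:0
step 2: dist = v0:inf,v1:inf,v2:inf,v3:inf,v4:15,v5:inf,v6:3,v7:16,v8:0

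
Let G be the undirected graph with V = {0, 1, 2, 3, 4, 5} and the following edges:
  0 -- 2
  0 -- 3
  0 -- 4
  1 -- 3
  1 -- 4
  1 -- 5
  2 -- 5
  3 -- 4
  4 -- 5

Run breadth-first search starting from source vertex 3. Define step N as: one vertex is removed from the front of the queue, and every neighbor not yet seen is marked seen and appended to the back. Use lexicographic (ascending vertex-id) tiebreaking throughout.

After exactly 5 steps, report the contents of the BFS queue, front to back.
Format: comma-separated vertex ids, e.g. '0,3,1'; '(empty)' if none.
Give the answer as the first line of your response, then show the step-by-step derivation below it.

5

step 1: dequeue 3; queue=[0,1,4]; order=3
step 2: dequeue 0; queue=[1,4,2]; order=3,0
step 3: dequeue 1; queue=[4,2,5]; order=3,0,1
step 4: dequeue 4; queue=[2,5]; order=3,0,1,4
step 5: dequeue 2; queue=[5]; order=3,0,1,4,2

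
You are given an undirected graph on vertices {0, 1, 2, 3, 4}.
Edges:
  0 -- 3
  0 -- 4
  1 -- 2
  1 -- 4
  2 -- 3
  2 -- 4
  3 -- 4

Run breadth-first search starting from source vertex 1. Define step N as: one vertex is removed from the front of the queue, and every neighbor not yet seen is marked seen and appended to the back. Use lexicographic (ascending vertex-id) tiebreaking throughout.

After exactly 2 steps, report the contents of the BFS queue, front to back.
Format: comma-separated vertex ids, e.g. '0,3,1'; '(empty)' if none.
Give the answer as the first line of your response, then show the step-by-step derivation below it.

4,3

step 1: dequeue 1; queue=[2,4]; order=1
step 2: dequeue 2; queue=[4,3]; order=1,2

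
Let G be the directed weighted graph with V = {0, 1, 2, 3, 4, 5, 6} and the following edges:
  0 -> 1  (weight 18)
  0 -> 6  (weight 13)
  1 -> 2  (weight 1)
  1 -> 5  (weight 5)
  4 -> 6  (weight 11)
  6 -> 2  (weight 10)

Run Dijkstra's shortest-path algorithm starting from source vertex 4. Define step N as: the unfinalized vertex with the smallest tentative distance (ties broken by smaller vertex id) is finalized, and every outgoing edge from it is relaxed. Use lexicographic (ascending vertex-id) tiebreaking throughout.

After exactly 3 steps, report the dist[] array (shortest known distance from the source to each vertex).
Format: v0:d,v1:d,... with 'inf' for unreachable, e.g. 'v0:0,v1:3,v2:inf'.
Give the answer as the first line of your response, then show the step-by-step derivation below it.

v0:inf,v1:inf,v2:21,v3:inf,v4:0,v5:inf,v6:11

step 1: dist = v0:inf,v1:inf,v2:inf,v3:inf,v4:0,v5:inf,v6:11
step 2: dist = v0:inf,v1:inf,v2:21,v3:inf,v4:0,v5:inf,v6:11
step 3: dist = v0:inf,v1:inf,v2:21,v3:inf,v4:0,v5:inf,v6:11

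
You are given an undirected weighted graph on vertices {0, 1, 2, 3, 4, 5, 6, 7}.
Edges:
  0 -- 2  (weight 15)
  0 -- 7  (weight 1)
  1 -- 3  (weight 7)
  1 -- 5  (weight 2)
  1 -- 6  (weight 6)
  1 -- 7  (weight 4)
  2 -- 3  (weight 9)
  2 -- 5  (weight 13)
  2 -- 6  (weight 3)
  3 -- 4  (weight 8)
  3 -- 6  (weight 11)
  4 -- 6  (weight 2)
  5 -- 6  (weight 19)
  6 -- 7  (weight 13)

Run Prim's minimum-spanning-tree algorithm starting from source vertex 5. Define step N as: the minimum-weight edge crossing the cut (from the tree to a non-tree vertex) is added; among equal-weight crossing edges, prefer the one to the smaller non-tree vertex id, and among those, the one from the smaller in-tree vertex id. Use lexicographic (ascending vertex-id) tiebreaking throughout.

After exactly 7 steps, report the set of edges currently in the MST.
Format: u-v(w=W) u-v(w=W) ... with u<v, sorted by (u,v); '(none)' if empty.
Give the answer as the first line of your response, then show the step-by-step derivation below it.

0-7(w=1) 1-3(w=7) 1-5(w=2) 1-6(w=6) 1-7(w=4) 2-6(w=3) 4-6(w=2)

step 1: add edge 1-5 (w=2); MST = {1-5(w=2)}
step 2: add edge 1-7 (w=4); MST = {1-5(w=2) 1-7(w=4)}
step 3: add edge 0-7 (w=1); MST = {0-7(w=1) 1-5(w=2) 1-7(w=4)}
step 4: add edge 1-6 (w=6); MST = {0-7(w=1) 1-5(w=2) 1-6(w=6) 1-7(w=4)}
step 5: add edge 4-6 (w=2); MST = {0-7(w=1) 1-5(w=2) 1-6(w=6) 1-7(w=4) 4-6(w=2)}
step 6: add edge 2-6 (w=3); MST = {0-7(w=1) 1-5(w=2) 1-6(w=6) 1-7(w=4) 2-6(w=3) 4-6(w=2)}
step 7: add edge 1-3 (w=7); MST = {0-7(w=1) 1-3(w=7) 1-5(w=2) 1-6(w=6) 1-7(w=4) 2-6(w=3) 4-6(w=2)}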